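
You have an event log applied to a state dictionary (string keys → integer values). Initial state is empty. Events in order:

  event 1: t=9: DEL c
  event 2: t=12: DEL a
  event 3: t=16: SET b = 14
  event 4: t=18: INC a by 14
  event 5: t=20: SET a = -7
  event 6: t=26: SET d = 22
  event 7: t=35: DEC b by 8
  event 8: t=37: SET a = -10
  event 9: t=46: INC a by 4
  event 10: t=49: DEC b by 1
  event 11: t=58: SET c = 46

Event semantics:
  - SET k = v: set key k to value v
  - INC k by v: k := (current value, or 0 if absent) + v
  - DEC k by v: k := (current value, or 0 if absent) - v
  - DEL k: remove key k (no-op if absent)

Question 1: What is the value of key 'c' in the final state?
Answer: 46

Derivation:
Track key 'c' through all 11 events:
  event 1 (t=9: DEL c): c (absent) -> (absent)
  event 2 (t=12: DEL a): c unchanged
  event 3 (t=16: SET b = 14): c unchanged
  event 4 (t=18: INC a by 14): c unchanged
  event 5 (t=20: SET a = -7): c unchanged
  event 6 (t=26: SET d = 22): c unchanged
  event 7 (t=35: DEC b by 8): c unchanged
  event 8 (t=37: SET a = -10): c unchanged
  event 9 (t=46: INC a by 4): c unchanged
  event 10 (t=49: DEC b by 1): c unchanged
  event 11 (t=58: SET c = 46): c (absent) -> 46
Final: c = 46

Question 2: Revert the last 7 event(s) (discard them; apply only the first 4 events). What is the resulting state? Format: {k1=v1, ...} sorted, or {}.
Keep first 4 events (discard last 7):
  after event 1 (t=9: DEL c): {}
  after event 2 (t=12: DEL a): {}
  after event 3 (t=16: SET b = 14): {b=14}
  after event 4 (t=18: INC a by 14): {a=14, b=14}

Answer: {a=14, b=14}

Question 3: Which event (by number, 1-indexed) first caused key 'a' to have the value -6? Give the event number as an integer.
Looking for first event where a becomes -6:
  event 4: a = 14
  event 5: a = -7
  event 6: a = -7
  event 7: a = -7
  event 8: a = -10
  event 9: a -10 -> -6  <-- first match

Answer: 9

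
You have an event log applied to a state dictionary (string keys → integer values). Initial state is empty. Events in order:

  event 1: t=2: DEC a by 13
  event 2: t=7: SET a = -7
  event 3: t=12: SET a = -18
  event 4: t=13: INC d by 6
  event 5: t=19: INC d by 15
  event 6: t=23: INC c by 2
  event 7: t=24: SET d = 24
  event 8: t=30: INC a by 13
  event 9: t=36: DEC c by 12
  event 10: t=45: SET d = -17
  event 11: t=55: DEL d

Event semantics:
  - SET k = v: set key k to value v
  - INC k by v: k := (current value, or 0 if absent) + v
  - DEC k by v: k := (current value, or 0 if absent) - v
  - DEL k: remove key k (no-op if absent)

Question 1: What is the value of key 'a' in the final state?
Track key 'a' through all 11 events:
  event 1 (t=2: DEC a by 13): a (absent) -> -13
  event 2 (t=7: SET a = -7): a -13 -> -7
  event 3 (t=12: SET a = -18): a -7 -> -18
  event 4 (t=13: INC d by 6): a unchanged
  event 5 (t=19: INC d by 15): a unchanged
  event 6 (t=23: INC c by 2): a unchanged
  event 7 (t=24: SET d = 24): a unchanged
  event 8 (t=30: INC a by 13): a -18 -> -5
  event 9 (t=36: DEC c by 12): a unchanged
  event 10 (t=45: SET d = -17): a unchanged
  event 11 (t=55: DEL d): a unchanged
Final: a = -5

Answer: -5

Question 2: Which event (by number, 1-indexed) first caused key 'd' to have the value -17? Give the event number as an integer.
Looking for first event where d becomes -17:
  event 4: d = 6
  event 5: d = 21
  event 6: d = 21
  event 7: d = 24
  event 8: d = 24
  event 9: d = 24
  event 10: d 24 -> -17  <-- first match

Answer: 10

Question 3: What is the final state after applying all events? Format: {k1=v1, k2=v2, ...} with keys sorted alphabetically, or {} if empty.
  after event 1 (t=2: DEC a by 13): {a=-13}
  after event 2 (t=7: SET a = -7): {a=-7}
  after event 3 (t=12: SET a = -18): {a=-18}
  after event 4 (t=13: INC d by 6): {a=-18, d=6}
  after event 5 (t=19: INC d by 15): {a=-18, d=21}
  after event 6 (t=23: INC c by 2): {a=-18, c=2, d=21}
  after event 7 (t=24: SET d = 24): {a=-18, c=2, d=24}
  after event 8 (t=30: INC a by 13): {a=-5, c=2, d=24}
  after event 9 (t=36: DEC c by 12): {a=-5, c=-10, d=24}
  after event 10 (t=45: SET d = -17): {a=-5, c=-10, d=-17}
  after event 11 (t=55: DEL d): {a=-5, c=-10}

Answer: {a=-5, c=-10}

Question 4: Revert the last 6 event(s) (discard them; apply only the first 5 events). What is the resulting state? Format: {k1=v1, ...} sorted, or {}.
Keep first 5 events (discard last 6):
  after event 1 (t=2: DEC a by 13): {a=-13}
  after event 2 (t=7: SET a = -7): {a=-7}
  after event 3 (t=12: SET a = -18): {a=-18}
  after event 4 (t=13: INC d by 6): {a=-18, d=6}
  after event 5 (t=19: INC d by 15): {a=-18, d=21}

Answer: {a=-18, d=21}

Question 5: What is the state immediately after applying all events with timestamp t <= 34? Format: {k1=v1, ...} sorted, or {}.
Answer: {a=-5, c=2, d=24}

Derivation:
Apply events with t <= 34 (8 events):
  after event 1 (t=2: DEC a by 13): {a=-13}
  after event 2 (t=7: SET a = -7): {a=-7}
  after event 3 (t=12: SET a = -18): {a=-18}
  after event 4 (t=13: INC d by 6): {a=-18, d=6}
  after event 5 (t=19: INC d by 15): {a=-18, d=21}
  after event 6 (t=23: INC c by 2): {a=-18, c=2, d=21}
  after event 7 (t=24: SET d = 24): {a=-18, c=2, d=24}
  after event 8 (t=30: INC a by 13): {a=-5, c=2, d=24}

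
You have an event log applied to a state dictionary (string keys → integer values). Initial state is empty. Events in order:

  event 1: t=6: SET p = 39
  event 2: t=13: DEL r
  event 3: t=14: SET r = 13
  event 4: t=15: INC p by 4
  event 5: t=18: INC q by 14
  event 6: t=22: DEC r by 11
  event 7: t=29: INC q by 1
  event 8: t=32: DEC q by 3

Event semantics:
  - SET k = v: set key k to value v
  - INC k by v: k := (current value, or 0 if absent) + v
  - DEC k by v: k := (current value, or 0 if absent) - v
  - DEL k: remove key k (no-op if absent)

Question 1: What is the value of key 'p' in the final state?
Track key 'p' through all 8 events:
  event 1 (t=6: SET p = 39): p (absent) -> 39
  event 2 (t=13: DEL r): p unchanged
  event 3 (t=14: SET r = 13): p unchanged
  event 4 (t=15: INC p by 4): p 39 -> 43
  event 5 (t=18: INC q by 14): p unchanged
  event 6 (t=22: DEC r by 11): p unchanged
  event 7 (t=29: INC q by 1): p unchanged
  event 8 (t=32: DEC q by 3): p unchanged
Final: p = 43

Answer: 43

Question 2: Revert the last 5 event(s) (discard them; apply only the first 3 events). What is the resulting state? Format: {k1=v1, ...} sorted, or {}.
Answer: {p=39, r=13}

Derivation:
Keep first 3 events (discard last 5):
  after event 1 (t=6: SET p = 39): {p=39}
  after event 2 (t=13: DEL r): {p=39}
  after event 3 (t=14: SET r = 13): {p=39, r=13}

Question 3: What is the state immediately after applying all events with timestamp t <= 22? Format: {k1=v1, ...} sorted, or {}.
Apply events with t <= 22 (6 events):
  after event 1 (t=6: SET p = 39): {p=39}
  after event 2 (t=13: DEL r): {p=39}
  after event 3 (t=14: SET r = 13): {p=39, r=13}
  after event 4 (t=15: INC p by 4): {p=43, r=13}
  after event 5 (t=18: INC q by 14): {p=43, q=14, r=13}
  after event 6 (t=22: DEC r by 11): {p=43, q=14, r=2}

Answer: {p=43, q=14, r=2}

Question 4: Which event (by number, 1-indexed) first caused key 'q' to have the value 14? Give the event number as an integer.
Answer: 5

Derivation:
Looking for first event where q becomes 14:
  event 5: q (absent) -> 14  <-- first match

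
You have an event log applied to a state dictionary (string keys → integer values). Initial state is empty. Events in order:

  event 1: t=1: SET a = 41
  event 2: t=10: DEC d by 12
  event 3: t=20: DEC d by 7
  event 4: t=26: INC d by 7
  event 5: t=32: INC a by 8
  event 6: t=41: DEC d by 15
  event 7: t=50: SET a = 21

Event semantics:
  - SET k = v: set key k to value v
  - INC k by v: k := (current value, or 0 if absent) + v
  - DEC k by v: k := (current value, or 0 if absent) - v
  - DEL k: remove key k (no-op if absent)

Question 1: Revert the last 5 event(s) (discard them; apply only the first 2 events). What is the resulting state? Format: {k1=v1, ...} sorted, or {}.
Answer: {a=41, d=-12}

Derivation:
Keep first 2 events (discard last 5):
  after event 1 (t=1: SET a = 41): {a=41}
  after event 2 (t=10: DEC d by 12): {a=41, d=-12}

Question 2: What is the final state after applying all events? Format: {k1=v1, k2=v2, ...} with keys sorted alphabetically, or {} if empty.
Answer: {a=21, d=-27}

Derivation:
  after event 1 (t=1: SET a = 41): {a=41}
  after event 2 (t=10: DEC d by 12): {a=41, d=-12}
  after event 3 (t=20: DEC d by 7): {a=41, d=-19}
  after event 4 (t=26: INC d by 7): {a=41, d=-12}
  after event 5 (t=32: INC a by 8): {a=49, d=-12}
  after event 6 (t=41: DEC d by 15): {a=49, d=-27}
  after event 7 (t=50: SET a = 21): {a=21, d=-27}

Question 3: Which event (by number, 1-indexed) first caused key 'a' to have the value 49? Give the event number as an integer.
Answer: 5

Derivation:
Looking for first event where a becomes 49:
  event 1: a = 41
  event 2: a = 41
  event 3: a = 41
  event 4: a = 41
  event 5: a 41 -> 49  <-- first match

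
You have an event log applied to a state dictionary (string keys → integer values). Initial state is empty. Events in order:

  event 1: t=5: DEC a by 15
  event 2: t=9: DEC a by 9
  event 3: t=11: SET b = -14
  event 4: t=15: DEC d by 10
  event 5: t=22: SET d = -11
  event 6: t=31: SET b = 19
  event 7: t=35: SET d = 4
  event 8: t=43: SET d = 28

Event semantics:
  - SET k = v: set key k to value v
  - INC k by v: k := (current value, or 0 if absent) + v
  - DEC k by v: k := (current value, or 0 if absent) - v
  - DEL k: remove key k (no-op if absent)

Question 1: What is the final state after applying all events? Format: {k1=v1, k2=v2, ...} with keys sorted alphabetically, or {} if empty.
  after event 1 (t=5: DEC a by 15): {a=-15}
  after event 2 (t=9: DEC a by 9): {a=-24}
  after event 3 (t=11: SET b = -14): {a=-24, b=-14}
  after event 4 (t=15: DEC d by 10): {a=-24, b=-14, d=-10}
  after event 5 (t=22: SET d = -11): {a=-24, b=-14, d=-11}
  after event 6 (t=31: SET b = 19): {a=-24, b=19, d=-11}
  after event 7 (t=35: SET d = 4): {a=-24, b=19, d=4}
  after event 8 (t=43: SET d = 28): {a=-24, b=19, d=28}

Answer: {a=-24, b=19, d=28}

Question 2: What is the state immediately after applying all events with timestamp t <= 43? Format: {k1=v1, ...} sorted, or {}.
Apply events with t <= 43 (8 events):
  after event 1 (t=5: DEC a by 15): {a=-15}
  after event 2 (t=9: DEC a by 9): {a=-24}
  after event 3 (t=11: SET b = -14): {a=-24, b=-14}
  after event 4 (t=15: DEC d by 10): {a=-24, b=-14, d=-10}
  after event 5 (t=22: SET d = -11): {a=-24, b=-14, d=-11}
  after event 6 (t=31: SET b = 19): {a=-24, b=19, d=-11}
  after event 7 (t=35: SET d = 4): {a=-24, b=19, d=4}
  after event 8 (t=43: SET d = 28): {a=-24, b=19, d=28}

Answer: {a=-24, b=19, d=28}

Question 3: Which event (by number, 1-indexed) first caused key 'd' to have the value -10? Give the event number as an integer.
Answer: 4

Derivation:
Looking for first event where d becomes -10:
  event 4: d (absent) -> -10  <-- first match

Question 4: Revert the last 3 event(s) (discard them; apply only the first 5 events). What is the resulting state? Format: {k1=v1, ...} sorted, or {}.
Keep first 5 events (discard last 3):
  after event 1 (t=5: DEC a by 15): {a=-15}
  after event 2 (t=9: DEC a by 9): {a=-24}
  after event 3 (t=11: SET b = -14): {a=-24, b=-14}
  after event 4 (t=15: DEC d by 10): {a=-24, b=-14, d=-10}
  after event 5 (t=22: SET d = -11): {a=-24, b=-14, d=-11}

Answer: {a=-24, b=-14, d=-11}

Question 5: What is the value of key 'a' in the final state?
Answer: -24

Derivation:
Track key 'a' through all 8 events:
  event 1 (t=5: DEC a by 15): a (absent) -> -15
  event 2 (t=9: DEC a by 9): a -15 -> -24
  event 3 (t=11: SET b = -14): a unchanged
  event 4 (t=15: DEC d by 10): a unchanged
  event 5 (t=22: SET d = -11): a unchanged
  event 6 (t=31: SET b = 19): a unchanged
  event 7 (t=35: SET d = 4): a unchanged
  event 8 (t=43: SET d = 28): a unchanged
Final: a = -24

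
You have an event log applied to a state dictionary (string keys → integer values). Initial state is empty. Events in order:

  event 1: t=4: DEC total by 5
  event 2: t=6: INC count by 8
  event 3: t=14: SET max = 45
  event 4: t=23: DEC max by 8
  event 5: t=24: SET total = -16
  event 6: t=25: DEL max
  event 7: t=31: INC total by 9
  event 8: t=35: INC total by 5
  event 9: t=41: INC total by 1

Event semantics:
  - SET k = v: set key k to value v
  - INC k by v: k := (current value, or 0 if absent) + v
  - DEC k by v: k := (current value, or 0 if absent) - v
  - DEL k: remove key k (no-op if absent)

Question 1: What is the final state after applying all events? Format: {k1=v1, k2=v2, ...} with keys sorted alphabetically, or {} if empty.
  after event 1 (t=4: DEC total by 5): {total=-5}
  after event 2 (t=6: INC count by 8): {count=8, total=-5}
  after event 3 (t=14: SET max = 45): {count=8, max=45, total=-5}
  after event 4 (t=23: DEC max by 8): {count=8, max=37, total=-5}
  after event 5 (t=24: SET total = -16): {count=8, max=37, total=-16}
  after event 6 (t=25: DEL max): {count=8, total=-16}
  after event 7 (t=31: INC total by 9): {count=8, total=-7}
  after event 8 (t=35: INC total by 5): {count=8, total=-2}
  after event 9 (t=41: INC total by 1): {count=8, total=-1}

Answer: {count=8, total=-1}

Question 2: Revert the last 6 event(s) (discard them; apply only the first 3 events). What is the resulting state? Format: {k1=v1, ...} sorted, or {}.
Keep first 3 events (discard last 6):
  after event 1 (t=4: DEC total by 5): {total=-5}
  after event 2 (t=6: INC count by 8): {count=8, total=-5}
  after event 3 (t=14: SET max = 45): {count=8, max=45, total=-5}

Answer: {count=8, max=45, total=-5}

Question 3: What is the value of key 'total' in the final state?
Track key 'total' through all 9 events:
  event 1 (t=4: DEC total by 5): total (absent) -> -5
  event 2 (t=6: INC count by 8): total unchanged
  event 3 (t=14: SET max = 45): total unchanged
  event 4 (t=23: DEC max by 8): total unchanged
  event 5 (t=24: SET total = -16): total -5 -> -16
  event 6 (t=25: DEL max): total unchanged
  event 7 (t=31: INC total by 9): total -16 -> -7
  event 8 (t=35: INC total by 5): total -7 -> -2
  event 9 (t=41: INC total by 1): total -2 -> -1
Final: total = -1

Answer: -1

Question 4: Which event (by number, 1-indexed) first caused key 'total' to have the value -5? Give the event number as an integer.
Looking for first event where total becomes -5:
  event 1: total (absent) -> -5  <-- first match

Answer: 1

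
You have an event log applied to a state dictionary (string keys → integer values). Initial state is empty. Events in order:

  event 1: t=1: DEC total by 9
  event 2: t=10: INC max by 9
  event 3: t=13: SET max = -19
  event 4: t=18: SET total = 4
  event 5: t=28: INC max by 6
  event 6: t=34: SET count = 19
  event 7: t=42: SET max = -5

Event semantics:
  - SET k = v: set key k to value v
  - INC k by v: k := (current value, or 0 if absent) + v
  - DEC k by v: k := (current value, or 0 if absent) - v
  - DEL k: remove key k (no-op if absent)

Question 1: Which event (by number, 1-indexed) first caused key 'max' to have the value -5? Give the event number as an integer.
Answer: 7

Derivation:
Looking for first event where max becomes -5:
  event 2: max = 9
  event 3: max = -19
  event 4: max = -19
  event 5: max = -13
  event 6: max = -13
  event 7: max -13 -> -5  <-- first match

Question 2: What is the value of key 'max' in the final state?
Answer: -5

Derivation:
Track key 'max' through all 7 events:
  event 1 (t=1: DEC total by 9): max unchanged
  event 2 (t=10: INC max by 9): max (absent) -> 9
  event 3 (t=13: SET max = -19): max 9 -> -19
  event 4 (t=18: SET total = 4): max unchanged
  event 5 (t=28: INC max by 6): max -19 -> -13
  event 6 (t=34: SET count = 19): max unchanged
  event 7 (t=42: SET max = -5): max -13 -> -5
Final: max = -5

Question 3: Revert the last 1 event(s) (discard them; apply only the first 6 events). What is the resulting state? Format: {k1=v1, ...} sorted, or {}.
Answer: {count=19, max=-13, total=4}

Derivation:
Keep first 6 events (discard last 1):
  after event 1 (t=1: DEC total by 9): {total=-9}
  after event 2 (t=10: INC max by 9): {max=9, total=-9}
  after event 3 (t=13: SET max = -19): {max=-19, total=-9}
  after event 4 (t=18: SET total = 4): {max=-19, total=4}
  after event 5 (t=28: INC max by 6): {max=-13, total=4}
  after event 6 (t=34: SET count = 19): {count=19, max=-13, total=4}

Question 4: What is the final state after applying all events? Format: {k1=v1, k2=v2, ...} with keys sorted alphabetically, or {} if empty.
Answer: {count=19, max=-5, total=4}

Derivation:
  after event 1 (t=1: DEC total by 9): {total=-9}
  after event 2 (t=10: INC max by 9): {max=9, total=-9}
  after event 3 (t=13: SET max = -19): {max=-19, total=-9}
  after event 4 (t=18: SET total = 4): {max=-19, total=4}
  after event 5 (t=28: INC max by 6): {max=-13, total=4}
  after event 6 (t=34: SET count = 19): {count=19, max=-13, total=4}
  after event 7 (t=42: SET max = -5): {count=19, max=-5, total=4}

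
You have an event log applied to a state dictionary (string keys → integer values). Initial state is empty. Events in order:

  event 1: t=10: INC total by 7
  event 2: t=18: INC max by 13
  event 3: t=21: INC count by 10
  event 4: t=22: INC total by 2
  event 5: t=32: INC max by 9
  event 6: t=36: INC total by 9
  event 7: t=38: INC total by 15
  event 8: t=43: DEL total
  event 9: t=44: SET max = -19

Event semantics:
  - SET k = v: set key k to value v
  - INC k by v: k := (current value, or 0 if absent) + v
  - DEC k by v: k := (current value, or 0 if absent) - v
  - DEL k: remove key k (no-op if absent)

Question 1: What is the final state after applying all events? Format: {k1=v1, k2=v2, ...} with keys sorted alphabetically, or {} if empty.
  after event 1 (t=10: INC total by 7): {total=7}
  after event 2 (t=18: INC max by 13): {max=13, total=7}
  after event 3 (t=21: INC count by 10): {count=10, max=13, total=7}
  after event 4 (t=22: INC total by 2): {count=10, max=13, total=9}
  after event 5 (t=32: INC max by 9): {count=10, max=22, total=9}
  after event 6 (t=36: INC total by 9): {count=10, max=22, total=18}
  after event 7 (t=38: INC total by 15): {count=10, max=22, total=33}
  after event 8 (t=43: DEL total): {count=10, max=22}
  after event 9 (t=44: SET max = -19): {count=10, max=-19}

Answer: {count=10, max=-19}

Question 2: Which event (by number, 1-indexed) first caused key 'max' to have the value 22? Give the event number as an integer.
Answer: 5

Derivation:
Looking for first event where max becomes 22:
  event 2: max = 13
  event 3: max = 13
  event 4: max = 13
  event 5: max 13 -> 22  <-- first match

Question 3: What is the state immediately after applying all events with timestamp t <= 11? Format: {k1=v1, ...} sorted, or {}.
Apply events with t <= 11 (1 events):
  after event 1 (t=10: INC total by 7): {total=7}

Answer: {total=7}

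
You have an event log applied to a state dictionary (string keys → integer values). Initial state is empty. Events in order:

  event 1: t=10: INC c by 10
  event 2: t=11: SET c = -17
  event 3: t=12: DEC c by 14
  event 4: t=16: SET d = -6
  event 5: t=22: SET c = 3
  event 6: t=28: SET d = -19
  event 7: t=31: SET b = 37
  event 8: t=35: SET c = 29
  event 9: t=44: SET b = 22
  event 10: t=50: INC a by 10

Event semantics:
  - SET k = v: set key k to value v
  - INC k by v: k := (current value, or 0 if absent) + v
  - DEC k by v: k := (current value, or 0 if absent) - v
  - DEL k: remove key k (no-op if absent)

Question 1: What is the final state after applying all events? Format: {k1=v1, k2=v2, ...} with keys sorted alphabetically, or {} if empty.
  after event 1 (t=10: INC c by 10): {c=10}
  after event 2 (t=11: SET c = -17): {c=-17}
  after event 3 (t=12: DEC c by 14): {c=-31}
  after event 4 (t=16: SET d = -6): {c=-31, d=-6}
  after event 5 (t=22: SET c = 3): {c=3, d=-6}
  after event 6 (t=28: SET d = -19): {c=3, d=-19}
  after event 7 (t=31: SET b = 37): {b=37, c=3, d=-19}
  after event 8 (t=35: SET c = 29): {b=37, c=29, d=-19}
  after event 9 (t=44: SET b = 22): {b=22, c=29, d=-19}
  after event 10 (t=50: INC a by 10): {a=10, b=22, c=29, d=-19}

Answer: {a=10, b=22, c=29, d=-19}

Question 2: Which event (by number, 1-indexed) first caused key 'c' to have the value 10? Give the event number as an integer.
Answer: 1

Derivation:
Looking for first event where c becomes 10:
  event 1: c (absent) -> 10  <-- first match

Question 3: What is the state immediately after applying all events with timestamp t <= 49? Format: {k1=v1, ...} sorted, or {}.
Apply events with t <= 49 (9 events):
  after event 1 (t=10: INC c by 10): {c=10}
  after event 2 (t=11: SET c = -17): {c=-17}
  after event 3 (t=12: DEC c by 14): {c=-31}
  after event 4 (t=16: SET d = -6): {c=-31, d=-6}
  after event 5 (t=22: SET c = 3): {c=3, d=-6}
  after event 6 (t=28: SET d = -19): {c=3, d=-19}
  after event 7 (t=31: SET b = 37): {b=37, c=3, d=-19}
  after event 8 (t=35: SET c = 29): {b=37, c=29, d=-19}
  after event 9 (t=44: SET b = 22): {b=22, c=29, d=-19}

Answer: {b=22, c=29, d=-19}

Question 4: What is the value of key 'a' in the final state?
Track key 'a' through all 10 events:
  event 1 (t=10: INC c by 10): a unchanged
  event 2 (t=11: SET c = -17): a unchanged
  event 3 (t=12: DEC c by 14): a unchanged
  event 4 (t=16: SET d = -6): a unchanged
  event 5 (t=22: SET c = 3): a unchanged
  event 6 (t=28: SET d = -19): a unchanged
  event 7 (t=31: SET b = 37): a unchanged
  event 8 (t=35: SET c = 29): a unchanged
  event 9 (t=44: SET b = 22): a unchanged
  event 10 (t=50: INC a by 10): a (absent) -> 10
Final: a = 10

Answer: 10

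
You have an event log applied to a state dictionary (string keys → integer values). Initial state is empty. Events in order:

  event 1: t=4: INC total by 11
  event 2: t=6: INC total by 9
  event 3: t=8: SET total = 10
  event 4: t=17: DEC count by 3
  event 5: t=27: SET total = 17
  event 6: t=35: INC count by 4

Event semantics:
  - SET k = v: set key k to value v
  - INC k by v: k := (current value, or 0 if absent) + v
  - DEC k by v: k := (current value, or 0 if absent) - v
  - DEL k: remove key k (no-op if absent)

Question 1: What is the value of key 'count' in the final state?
Answer: 1

Derivation:
Track key 'count' through all 6 events:
  event 1 (t=4: INC total by 11): count unchanged
  event 2 (t=6: INC total by 9): count unchanged
  event 3 (t=8: SET total = 10): count unchanged
  event 4 (t=17: DEC count by 3): count (absent) -> -3
  event 5 (t=27: SET total = 17): count unchanged
  event 6 (t=35: INC count by 4): count -3 -> 1
Final: count = 1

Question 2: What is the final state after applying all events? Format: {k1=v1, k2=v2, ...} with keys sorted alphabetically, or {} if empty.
  after event 1 (t=4: INC total by 11): {total=11}
  after event 2 (t=6: INC total by 9): {total=20}
  after event 3 (t=8: SET total = 10): {total=10}
  after event 4 (t=17: DEC count by 3): {count=-3, total=10}
  after event 5 (t=27: SET total = 17): {count=-3, total=17}
  after event 6 (t=35: INC count by 4): {count=1, total=17}

Answer: {count=1, total=17}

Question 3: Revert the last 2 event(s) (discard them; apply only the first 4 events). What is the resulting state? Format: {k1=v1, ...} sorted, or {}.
Answer: {count=-3, total=10}

Derivation:
Keep first 4 events (discard last 2):
  after event 1 (t=4: INC total by 11): {total=11}
  after event 2 (t=6: INC total by 9): {total=20}
  after event 3 (t=8: SET total = 10): {total=10}
  after event 4 (t=17: DEC count by 3): {count=-3, total=10}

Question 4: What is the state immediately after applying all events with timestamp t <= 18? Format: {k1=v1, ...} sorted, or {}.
Apply events with t <= 18 (4 events):
  after event 1 (t=4: INC total by 11): {total=11}
  after event 2 (t=6: INC total by 9): {total=20}
  after event 3 (t=8: SET total = 10): {total=10}
  after event 4 (t=17: DEC count by 3): {count=-3, total=10}

Answer: {count=-3, total=10}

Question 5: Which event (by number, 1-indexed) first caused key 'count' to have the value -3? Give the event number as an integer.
Answer: 4

Derivation:
Looking for first event where count becomes -3:
  event 4: count (absent) -> -3  <-- first match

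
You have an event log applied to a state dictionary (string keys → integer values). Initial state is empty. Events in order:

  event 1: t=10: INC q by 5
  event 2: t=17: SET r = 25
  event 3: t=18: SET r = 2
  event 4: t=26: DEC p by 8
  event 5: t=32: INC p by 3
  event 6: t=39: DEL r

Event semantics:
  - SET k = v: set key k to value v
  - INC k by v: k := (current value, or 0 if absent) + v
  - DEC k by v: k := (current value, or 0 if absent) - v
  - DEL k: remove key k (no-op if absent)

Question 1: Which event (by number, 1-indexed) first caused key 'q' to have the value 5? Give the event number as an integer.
Looking for first event where q becomes 5:
  event 1: q (absent) -> 5  <-- first match

Answer: 1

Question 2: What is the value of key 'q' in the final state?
Answer: 5

Derivation:
Track key 'q' through all 6 events:
  event 1 (t=10: INC q by 5): q (absent) -> 5
  event 2 (t=17: SET r = 25): q unchanged
  event 3 (t=18: SET r = 2): q unchanged
  event 4 (t=26: DEC p by 8): q unchanged
  event 5 (t=32: INC p by 3): q unchanged
  event 6 (t=39: DEL r): q unchanged
Final: q = 5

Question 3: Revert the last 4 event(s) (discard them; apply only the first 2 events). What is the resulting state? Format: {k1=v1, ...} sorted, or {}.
Keep first 2 events (discard last 4):
  after event 1 (t=10: INC q by 5): {q=5}
  after event 2 (t=17: SET r = 25): {q=5, r=25}

Answer: {q=5, r=25}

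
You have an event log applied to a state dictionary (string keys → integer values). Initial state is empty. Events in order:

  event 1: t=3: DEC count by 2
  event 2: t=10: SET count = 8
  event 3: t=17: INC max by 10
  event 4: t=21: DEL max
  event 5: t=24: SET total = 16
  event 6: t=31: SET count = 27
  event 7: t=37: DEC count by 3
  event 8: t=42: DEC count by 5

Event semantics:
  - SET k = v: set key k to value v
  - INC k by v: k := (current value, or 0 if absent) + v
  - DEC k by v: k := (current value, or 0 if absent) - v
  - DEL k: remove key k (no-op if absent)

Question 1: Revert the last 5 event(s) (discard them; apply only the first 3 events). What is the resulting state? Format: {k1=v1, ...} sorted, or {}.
Keep first 3 events (discard last 5):
  after event 1 (t=3: DEC count by 2): {count=-2}
  after event 2 (t=10: SET count = 8): {count=8}
  after event 3 (t=17: INC max by 10): {count=8, max=10}

Answer: {count=8, max=10}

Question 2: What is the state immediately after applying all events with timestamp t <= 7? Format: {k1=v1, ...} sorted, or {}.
Answer: {count=-2}

Derivation:
Apply events with t <= 7 (1 events):
  after event 1 (t=3: DEC count by 2): {count=-2}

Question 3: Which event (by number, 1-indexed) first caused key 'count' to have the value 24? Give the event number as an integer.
Looking for first event where count becomes 24:
  event 1: count = -2
  event 2: count = 8
  event 3: count = 8
  event 4: count = 8
  event 5: count = 8
  event 6: count = 27
  event 7: count 27 -> 24  <-- first match

Answer: 7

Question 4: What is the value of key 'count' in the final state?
Answer: 19

Derivation:
Track key 'count' through all 8 events:
  event 1 (t=3: DEC count by 2): count (absent) -> -2
  event 2 (t=10: SET count = 8): count -2 -> 8
  event 3 (t=17: INC max by 10): count unchanged
  event 4 (t=21: DEL max): count unchanged
  event 5 (t=24: SET total = 16): count unchanged
  event 6 (t=31: SET count = 27): count 8 -> 27
  event 7 (t=37: DEC count by 3): count 27 -> 24
  event 8 (t=42: DEC count by 5): count 24 -> 19
Final: count = 19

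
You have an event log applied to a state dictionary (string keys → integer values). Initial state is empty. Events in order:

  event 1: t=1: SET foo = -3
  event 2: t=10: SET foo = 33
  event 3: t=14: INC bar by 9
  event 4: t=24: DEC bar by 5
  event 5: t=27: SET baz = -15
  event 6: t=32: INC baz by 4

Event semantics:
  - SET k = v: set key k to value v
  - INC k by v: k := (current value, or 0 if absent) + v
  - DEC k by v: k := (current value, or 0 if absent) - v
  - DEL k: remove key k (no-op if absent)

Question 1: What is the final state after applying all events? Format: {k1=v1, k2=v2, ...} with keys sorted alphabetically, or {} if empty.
Answer: {bar=4, baz=-11, foo=33}

Derivation:
  after event 1 (t=1: SET foo = -3): {foo=-3}
  after event 2 (t=10: SET foo = 33): {foo=33}
  after event 3 (t=14: INC bar by 9): {bar=9, foo=33}
  after event 4 (t=24: DEC bar by 5): {bar=4, foo=33}
  after event 5 (t=27: SET baz = -15): {bar=4, baz=-15, foo=33}
  after event 6 (t=32: INC baz by 4): {bar=4, baz=-11, foo=33}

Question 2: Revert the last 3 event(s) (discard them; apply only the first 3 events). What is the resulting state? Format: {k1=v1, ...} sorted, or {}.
Answer: {bar=9, foo=33}

Derivation:
Keep first 3 events (discard last 3):
  after event 1 (t=1: SET foo = -3): {foo=-3}
  after event 2 (t=10: SET foo = 33): {foo=33}
  after event 3 (t=14: INC bar by 9): {bar=9, foo=33}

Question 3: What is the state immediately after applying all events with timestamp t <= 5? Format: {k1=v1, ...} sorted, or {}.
Apply events with t <= 5 (1 events):
  after event 1 (t=1: SET foo = -3): {foo=-3}

Answer: {foo=-3}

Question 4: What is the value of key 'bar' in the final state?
Track key 'bar' through all 6 events:
  event 1 (t=1: SET foo = -3): bar unchanged
  event 2 (t=10: SET foo = 33): bar unchanged
  event 3 (t=14: INC bar by 9): bar (absent) -> 9
  event 4 (t=24: DEC bar by 5): bar 9 -> 4
  event 5 (t=27: SET baz = -15): bar unchanged
  event 6 (t=32: INC baz by 4): bar unchanged
Final: bar = 4

Answer: 4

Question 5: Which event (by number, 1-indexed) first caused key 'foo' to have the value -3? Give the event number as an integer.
Answer: 1

Derivation:
Looking for first event where foo becomes -3:
  event 1: foo (absent) -> -3  <-- first match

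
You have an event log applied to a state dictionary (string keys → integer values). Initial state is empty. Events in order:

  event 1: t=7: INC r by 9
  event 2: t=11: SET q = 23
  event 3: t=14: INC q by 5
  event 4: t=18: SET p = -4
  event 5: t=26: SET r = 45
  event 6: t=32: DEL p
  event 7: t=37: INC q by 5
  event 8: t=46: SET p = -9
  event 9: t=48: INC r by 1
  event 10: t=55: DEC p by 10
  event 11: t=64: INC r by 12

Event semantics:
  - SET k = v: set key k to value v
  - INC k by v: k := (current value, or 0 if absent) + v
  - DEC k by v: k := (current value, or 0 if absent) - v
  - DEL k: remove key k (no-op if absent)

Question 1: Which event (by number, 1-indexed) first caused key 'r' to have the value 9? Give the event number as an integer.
Looking for first event where r becomes 9:
  event 1: r (absent) -> 9  <-- first match

Answer: 1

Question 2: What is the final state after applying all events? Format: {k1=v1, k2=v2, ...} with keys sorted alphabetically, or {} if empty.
  after event 1 (t=7: INC r by 9): {r=9}
  after event 2 (t=11: SET q = 23): {q=23, r=9}
  after event 3 (t=14: INC q by 5): {q=28, r=9}
  after event 4 (t=18: SET p = -4): {p=-4, q=28, r=9}
  after event 5 (t=26: SET r = 45): {p=-4, q=28, r=45}
  after event 6 (t=32: DEL p): {q=28, r=45}
  after event 7 (t=37: INC q by 5): {q=33, r=45}
  after event 8 (t=46: SET p = -9): {p=-9, q=33, r=45}
  after event 9 (t=48: INC r by 1): {p=-9, q=33, r=46}
  after event 10 (t=55: DEC p by 10): {p=-19, q=33, r=46}
  after event 11 (t=64: INC r by 12): {p=-19, q=33, r=58}

Answer: {p=-19, q=33, r=58}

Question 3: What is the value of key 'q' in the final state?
Answer: 33

Derivation:
Track key 'q' through all 11 events:
  event 1 (t=7: INC r by 9): q unchanged
  event 2 (t=11: SET q = 23): q (absent) -> 23
  event 3 (t=14: INC q by 5): q 23 -> 28
  event 4 (t=18: SET p = -4): q unchanged
  event 5 (t=26: SET r = 45): q unchanged
  event 6 (t=32: DEL p): q unchanged
  event 7 (t=37: INC q by 5): q 28 -> 33
  event 8 (t=46: SET p = -9): q unchanged
  event 9 (t=48: INC r by 1): q unchanged
  event 10 (t=55: DEC p by 10): q unchanged
  event 11 (t=64: INC r by 12): q unchanged
Final: q = 33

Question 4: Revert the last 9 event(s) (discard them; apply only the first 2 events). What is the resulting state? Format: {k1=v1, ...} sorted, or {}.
Keep first 2 events (discard last 9):
  after event 1 (t=7: INC r by 9): {r=9}
  after event 2 (t=11: SET q = 23): {q=23, r=9}

Answer: {q=23, r=9}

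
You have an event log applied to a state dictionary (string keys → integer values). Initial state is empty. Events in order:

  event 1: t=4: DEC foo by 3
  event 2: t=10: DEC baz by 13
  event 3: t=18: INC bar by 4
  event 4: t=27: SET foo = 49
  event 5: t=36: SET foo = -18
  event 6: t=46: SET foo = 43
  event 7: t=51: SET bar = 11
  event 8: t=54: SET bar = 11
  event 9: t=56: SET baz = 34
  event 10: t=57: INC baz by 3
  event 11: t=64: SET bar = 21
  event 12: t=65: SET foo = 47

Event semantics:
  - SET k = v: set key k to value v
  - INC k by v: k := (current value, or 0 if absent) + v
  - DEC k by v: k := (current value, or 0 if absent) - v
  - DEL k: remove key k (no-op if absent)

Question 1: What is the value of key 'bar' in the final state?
Answer: 21

Derivation:
Track key 'bar' through all 12 events:
  event 1 (t=4: DEC foo by 3): bar unchanged
  event 2 (t=10: DEC baz by 13): bar unchanged
  event 3 (t=18: INC bar by 4): bar (absent) -> 4
  event 4 (t=27: SET foo = 49): bar unchanged
  event 5 (t=36: SET foo = -18): bar unchanged
  event 6 (t=46: SET foo = 43): bar unchanged
  event 7 (t=51: SET bar = 11): bar 4 -> 11
  event 8 (t=54: SET bar = 11): bar 11 -> 11
  event 9 (t=56: SET baz = 34): bar unchanged
  event 10 (t=57: INC baz by 3): bar unchanged
  event 11 (t=64: SET bar = 21): bar 11 -> 21
  event 12 (t=65: SET foo = 47): bar unchanged
Final: bar = 21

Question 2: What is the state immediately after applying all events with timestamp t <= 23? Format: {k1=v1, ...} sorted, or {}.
Apply events with t <= 23 (3 events):
  after event 1 (t=4: DEC foo by 3): {foo=-3}
  after event 2 (t=10: DEC baz by 13): {baz=-13, foo=-3}
  after event 3 (t=18: INC bar by 4): {bar=4, baz=-13, foo=-3}

Answer: {bar=4, baz=-13, foo=-3}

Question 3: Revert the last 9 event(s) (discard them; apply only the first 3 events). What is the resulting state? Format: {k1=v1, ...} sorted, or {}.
Keep first 3 events (discard last 9):
  after event 1 (t=4: DEC foo by 3): {foo=-3}
  after event 2 (t=10: DEC baz by 13): {baz=-13, foo=-3}
  after event 3 (t=18: INC bar by 4): {bar=4, baz=-13, foo=-3}

Answer: {bar=4, baz=-13, foo=-3}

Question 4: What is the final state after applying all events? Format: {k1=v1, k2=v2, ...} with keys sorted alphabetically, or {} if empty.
Answer: {bar=21, baz=37, foo=47}

Derivation:
  after event 1 (t=4: DEC foo by 3): {foo=-3}
  after event 2 (t=10: DEC baz by 13): {baz=-13, foo=-3}
  after event 3 (t=18: INC bar by 4): {bar=4, baz=-13, foo=-3}
  after event 4 (t=27: SET foo = 49): {bar=4, baz=-13, foo=49}
  after event 5 (t=36: SET foo = -18): {bar=4, baz=-13, foo=-18}
  after event 6 (t=46: SET foo = 43): {bar=4, baz=-13, foo=43}
  after event 7 (t=51: SET bar = 11): {bar=11, baz=-13, foo=43}
  after event 8 (t=54: SET bar = 11): {bar=11, baz=-13, foo=43}
  after event 9 (t=56: SET baz = 34): {bar=11, baz=34, foo=43}
  after event 10 (t=57: INC baz by 3): {bar=11, baz=37, foo=43}
  after event 11 (t=64: SET bar = 21): {bar=21, baz=37, foo=43}
  after event 12 (t=65: SET foo = 47): {bar=21, baz=37, foo=47}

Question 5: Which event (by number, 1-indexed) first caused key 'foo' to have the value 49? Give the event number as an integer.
Looking for first event where foo becomes 49:
  event 1: foo = -3
  event 2: foo = -3
  event 3: foo = -3
  event 4: foo -3 -> 49  <-- first match

Answer: 4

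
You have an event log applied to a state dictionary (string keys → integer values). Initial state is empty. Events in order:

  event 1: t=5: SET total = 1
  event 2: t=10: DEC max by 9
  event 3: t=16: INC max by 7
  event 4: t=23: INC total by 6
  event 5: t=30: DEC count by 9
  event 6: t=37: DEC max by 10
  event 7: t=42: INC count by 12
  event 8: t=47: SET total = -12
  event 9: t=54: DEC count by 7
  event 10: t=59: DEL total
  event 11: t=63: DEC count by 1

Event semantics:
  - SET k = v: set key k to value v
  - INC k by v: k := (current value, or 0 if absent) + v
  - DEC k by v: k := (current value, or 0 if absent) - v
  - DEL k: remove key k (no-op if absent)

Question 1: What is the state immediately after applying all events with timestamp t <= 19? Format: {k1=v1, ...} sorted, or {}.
Answer: {max=-2, total=1}

Derivation:
Apply events with t <= 19 (3 events):
  after event 1 (t=5: SET total = 1): {total=1}
  after event 2 (t=10: DEC max by 9): {max=-9, total=1}
  after event 3 (t=16: INC max by 7): {max=-2, total=1}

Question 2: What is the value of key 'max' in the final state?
Answer: -12

Derivation:
Track key 'max' through all 11 events:
  event 1 (t=5: SET total = 1): max unchanged
  event 2 (t=10: DEC max by 9): max (absent) -> -9
  event 3 (t=16: INC max by 7): max -9 -> -2
  event 4 (t=23: INC total by 6): max unchanged
  event 5 (t=30: DEC count by 9): max unchanged
  event 6 (t=37: DEC max by 10): max -2 -> -12
  event 7 (t=42: INC count by 12): max unchanged
  event 8 (t=47: SET total = -12): max unchanged
  event 9 (t=54: DEC count by 7): max unchanged
  event 10 (t=59: DEL total): max unchanged
  event 11 (t=63: DEC count by 1): max unchanged
Final: max = -12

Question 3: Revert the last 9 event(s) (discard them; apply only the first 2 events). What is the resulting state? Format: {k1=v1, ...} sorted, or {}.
Answer: {max=-9, total=1}

Derivation:
Keep first 2 events (discard last 9):
  after event 1 (t=5: SET total = 1): {total=1}
  after event 2 (t=10: DEC max by 9): {max=-9, total=1}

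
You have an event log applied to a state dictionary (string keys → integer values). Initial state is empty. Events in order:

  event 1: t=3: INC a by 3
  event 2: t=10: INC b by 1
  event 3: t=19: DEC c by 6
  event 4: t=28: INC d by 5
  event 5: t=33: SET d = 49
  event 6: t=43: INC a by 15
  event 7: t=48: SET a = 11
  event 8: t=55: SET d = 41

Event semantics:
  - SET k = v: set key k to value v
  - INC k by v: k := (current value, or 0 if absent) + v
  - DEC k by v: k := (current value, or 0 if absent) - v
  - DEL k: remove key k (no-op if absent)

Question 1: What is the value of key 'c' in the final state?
Track key 'c' through all 8 events:
  event 1 (t=3: INC a by 3): c unchanged
  event 2 (t=10: INC b by 1): c unchanged
  event 3 (t=19: DEC c by 6): c (absent) -> -6
  event 4 (t=28: INC d by 5): c unchanged
  event 5 (t=33: SET d = 49): c unchanged
  event 6 (t=43: INC a by 15): c unchanged
  event 7 (t=48: SET a = 11): c unchanged
  event 8 (t=55: SET d = 41): c unchanged
Final: c = -6

Answer: -6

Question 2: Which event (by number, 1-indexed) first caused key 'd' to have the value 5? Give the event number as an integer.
Looking for first event where d becomes 5:
  event 4: d (absent) -> 5  <-- first match

Answer: 4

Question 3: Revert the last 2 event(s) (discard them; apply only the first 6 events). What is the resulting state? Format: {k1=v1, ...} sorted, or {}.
Answer: {a=18, b=1, c=-6, d=49}

Derivation:
Keep first 6 events (discard last 2):
  after event 1 (t=3: INC a by 3): {a=3}
  after event 2 (t=10: INC b by 1): {a=3, b=1}
  after event 3 (t=19: DEC c by 6): {a=3, b=1, c=-6}
  after event 4 (t=28: INC d by 5): {a=3, b=1, c=-6, d=5}
  after event 5 (t=33: SET d = 49): {a=3, b=1, c=-6, d=49}
  after event 6 (t=43: INC a by 15): {a=18, b=1, c=-6, d=49}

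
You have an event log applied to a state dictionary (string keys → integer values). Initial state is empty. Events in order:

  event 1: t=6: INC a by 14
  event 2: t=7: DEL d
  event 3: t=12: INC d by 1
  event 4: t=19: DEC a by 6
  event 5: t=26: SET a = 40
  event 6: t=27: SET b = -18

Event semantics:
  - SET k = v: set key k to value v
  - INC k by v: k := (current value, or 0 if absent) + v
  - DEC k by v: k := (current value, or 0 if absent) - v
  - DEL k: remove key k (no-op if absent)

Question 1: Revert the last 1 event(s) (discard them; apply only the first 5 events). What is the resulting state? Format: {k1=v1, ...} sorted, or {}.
Keep first 5 events (discard last 1):
  after event 1 (t=6: INC a by 14): {a=14}
  after event 2 (t=7: DEL d): {a=14}
  after event 3 (t=12: INC d by 1): {a=14, d=1}
  after event 4 (t=19: DEC a by 6): {a=8, d=1}
  after event 5 (t=26: SET a = 40): {a=40, d=1}

Answer: {a=40, d=1}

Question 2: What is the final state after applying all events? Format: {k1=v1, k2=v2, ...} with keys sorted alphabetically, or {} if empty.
  after event 1 (t=6: INC a by 14): {a=14}
  after event 2 (t=7: DEL d): {a=14}
  after event 3 (t=12: INC d by 1): {a=14, d=1}
  after event 4 (t=19: DEC a by 6): {a=8, d=1}
  after event 5 (t=26: SET a = 40): {a=40, d=1}
  after event 6 (t=27: SET b = -18): {a=40, b=-18, d=1}

Answer: {a=40, b=-18, d=1}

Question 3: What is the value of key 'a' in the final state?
Answer: 40

Derivation:
Track key 'a' through all 6 events:
  event 1 (t=6: INC a by 14): a (absent) -> 14
  event 2 (t=7: DEL d): a unchanged
  event 3 (t=12: INC d by 1): a unchanged
  event 4 (t=19: DEC a by 6): a 14 -> 8
  event 5 (t=26: SET a = 40): a 8 -> 40
  event 6 (t=27: SET b = -18): a unchanged
Final: a = 40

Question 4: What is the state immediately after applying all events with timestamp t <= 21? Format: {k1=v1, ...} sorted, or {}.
Apply events with t <= 21 (4 events):
  after event 1 (t=6: INC a by 14): {a=14}
  after event 2 (t=7: DEL d): {a=14}
  after event 3 (t=12: INC d by 1): {a=14, d=1}
  after event 4 (t=19: DEC a by 6): {a=8, d=1}

Answer: {a=8, d=1}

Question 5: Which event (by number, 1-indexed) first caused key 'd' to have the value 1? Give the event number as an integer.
Answer: 3

Derivation:
Looking for first event where d becomes 1:
  event 3: d (absent) -> 1  <-- first match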